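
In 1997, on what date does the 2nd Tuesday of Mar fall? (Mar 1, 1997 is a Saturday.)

Mar 11, 1997

Mar 1997 begins on a Saturday, so the first Tuesday is Mar 4 (3 days later).
The 2nd Tuesday is 1 weeks later: 4 + 7 = 11.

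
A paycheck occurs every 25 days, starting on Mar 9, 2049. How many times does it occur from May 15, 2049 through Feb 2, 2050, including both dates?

Occurrences land 25·i days after Mar 9, 2049 for i = 0, 1, 2, …
May 15, 2049 is 67 days after the start; 67 ÷ 25 = 2 remainder 17; since the remainder is 17, round up to i = 3. First occurrence in the window: #4 on May 23, 2049 (3×25 = 75 days in).
Feb 2, 2050 is 330 days after the start; 330 ÷ 25 = 13 remainder 5. Last occurrence in the window: #14 on Jan 28, 2050.
Occurrences #4 through #14: 11 in total.

11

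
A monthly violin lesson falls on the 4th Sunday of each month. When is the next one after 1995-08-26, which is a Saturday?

August 1995 starts on a Tuesday; its first Sunday is the 6th, so the 4th Sunday is the 27th — 1995-08-27.
1995-08-27 is after 1995-08-26, so that is the next one.

1995-08-27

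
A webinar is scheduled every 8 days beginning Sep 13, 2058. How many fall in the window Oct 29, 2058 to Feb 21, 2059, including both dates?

15

Occurrences land 8·i days after Sep 13, 2058 for i = 0, 1, 2, …
Oct 29, 2058 is 46 days after the start; 46 ÷ 8 = 5 remainder 6; since the remainder is 6, round up to i = 6. First occurrence in the window: #7 on Oct 31, 2058 (6×8 = 48 days in).
Feb 21, 2059 is 161 days after the start; 161 ÷ 8 = 20 remainder 1. Last occurrence in the window: #21 on Feb 20, 2059.
Occurrences #7 through #21: 15 in total.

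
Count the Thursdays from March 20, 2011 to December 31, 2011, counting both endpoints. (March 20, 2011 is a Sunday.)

March 20, 2011 is a Sunday; the first Thursday on or after it is March 24, 2011 (4 days later).
From March 24, 2011 to December 31, 2011: 7 + 30 + 31 + 30 + 31 + 31 + 30 + 31 + 30 + 31 = 282 days (rest of March, April, May, June, July, August, September, October, November, December).
282 ÷ 7 = 40 full weeks with remainder 2, so 40 more Thursdays after the first → 41.

41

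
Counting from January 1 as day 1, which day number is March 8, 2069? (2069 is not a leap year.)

67

Days in months before March: 31 + 28 = 59.
Plus 8 days into March → day 67.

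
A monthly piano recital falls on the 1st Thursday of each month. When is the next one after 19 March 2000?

6 April 2000

March 2000 starts on a Wednesday, so its 1st Thursday is 2 March 2000 (1 day in).
That is not after 19 March 2000, so look at April 2000.
April 2000 starts on a Saturday, so its 1st Thursday is 6 April 2000 (5 days in).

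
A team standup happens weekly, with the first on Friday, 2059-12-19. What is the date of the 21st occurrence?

The 21st occurrence is 20 intervals after the first: 20 × 7 = 140 days after 2059-12-19.
December has 31 days — 12 days to the end of December leaves 128.
January has 31 days (97 left).
February has 29 days (68 left).
March has 31 days (37 left).
April has 30 days (7 left).
7 days into May → 2060-05-07.

2060-05-07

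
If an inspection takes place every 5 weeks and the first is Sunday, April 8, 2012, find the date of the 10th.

The 10th occurrence is 9 intervals after the first: 9 × 35 = 315 days after April 8, 2012.
April has 30 days — 22 days to the end of April leaves 293.
May has 31 days (262 left).
June has 30 days (232 left).
July has 31 days (201 left).
August has 31 days (170 left).
September has 30 days (140 left).
October has 31 days (109 left).
November has 30 days (79 left).
December has 31 days (48 left).
January has 31 days (17 left).
17 days into February → February 17, 2013.

February 17, 2013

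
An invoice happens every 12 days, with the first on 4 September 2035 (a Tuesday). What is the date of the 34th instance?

4 October 2036

The 34th occurrence is 33 intervals after the first: 33 × 12 = 396 days after 4 September 2035.
September has 30 days — 26 days to the end of September leaves 370.
October has 31 days (339 left).
November has 30 days (309 left).
December has 31 days (278 left).
January has 31 days (247 left).
February has 29 days (218 left).
March has 31 days (187 left).
April has 30 days (157 left).
May has 31 days (126 left).
June has 30 days (96 left).
July has 31 days (65 left).
August has 31 days (34 left).
September has 30 days (4 left).
4 days into October → 4 October 2036.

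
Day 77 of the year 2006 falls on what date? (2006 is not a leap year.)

Mar 18, 2006

Jan has 31 days (77 − 31 = 46 remain).
Feb has 28 days (46 − 28 = 18 remain).
18 into Mar → Mar 18.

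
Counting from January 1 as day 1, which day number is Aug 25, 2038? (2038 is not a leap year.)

Days in months before Aug: 31 + 28 + 31 + 30 + 31 + 30 + 31 = 212.
Plus 25 days into Aug → day 237.

237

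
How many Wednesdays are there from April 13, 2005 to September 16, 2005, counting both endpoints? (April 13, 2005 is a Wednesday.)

April 13, 2005 is a Wednesday; the first Wednesday on or after it is April 13, 2005.
From April 13, 2005 to September 16, 2005: 17 + 31 + 30 + 31 + 31 + 16 = 156 days (rest of April, May, June, July, August, September).
156 ÷ 7 = 22 full weeks with remainder 2, so 22 more Wednesdays after the first → 23.

23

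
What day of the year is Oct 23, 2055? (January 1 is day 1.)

296

Days in months before Oct: 31 + 28 + 31 + 30 + 31 + 30 + 31 + 31 + 30 = 273.
Plus 23 days into Oct → day 296.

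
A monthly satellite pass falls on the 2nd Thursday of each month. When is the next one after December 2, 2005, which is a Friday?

December 8, 2005

December 2005 starts on a Thursday; its first Thursday is the 1st, so the 2nd Thursday is the 8th — December 8, 2005.
December 8, 2005 is after December 2, 2005, so that is the next one.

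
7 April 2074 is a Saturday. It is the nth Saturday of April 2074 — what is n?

Day 7 falls in week ⌈7/7⌉ of the month.
Days 1–7 hold the 1st Saturday, 8–14 the 2nd, 15–21 the 3rd, 22–28 the 4th, 29–31 the 5th.
7 is in the range for the 1st.

1st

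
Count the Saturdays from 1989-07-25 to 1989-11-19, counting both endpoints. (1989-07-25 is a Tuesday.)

17

1989-07-25 is a Tuesday; the first Saturday on or after it is 1989-07-29 (4 days later).
From 1989-07-29 to 1989-11-19: 2 + 31 + 30 + 31 + 19 = 113 days (rest of July, August, September, October, November).
113 ÷ 7 = 16 full weeks with remainder 1, so 16 more Saturdays after the first → 17.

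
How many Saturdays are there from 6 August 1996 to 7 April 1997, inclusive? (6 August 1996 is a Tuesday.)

35

6 August 1996 is a Tuesday; the first Saturday on or after it is 10 August 1996 (4 days later).
From 10 August 1996 to 7 April 1997: 21 + 30 + 31 + 30 + 31 + 31 + 28 + 31 + 7 = 240 days (rest of August, September, October, November, December, January, February, March, April).
240 ÷ 7 = 34 full weeks with remainder 2, so 34 more Saturdays after the first → 35.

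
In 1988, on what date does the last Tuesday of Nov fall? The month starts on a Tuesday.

Nov 1988 begins on a Tuesday, so the first Tuesday is Nov 1.
Nov 1988 has 30 days. Adding weeks: 1, 8, 15, 22, 29 — the last one ≤ 30 is the 29th.

Nov 29, 1988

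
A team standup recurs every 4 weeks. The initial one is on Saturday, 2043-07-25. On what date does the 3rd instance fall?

2043-09-19

The 3rd occurrence is 2 intervals after the first: 2 × 28 = 56 days after 2043-07-25.
July has 31 days — 6 days to the end of July leaves 50.
August has 31 days (19 left).
19 days into September → 2043-09-19.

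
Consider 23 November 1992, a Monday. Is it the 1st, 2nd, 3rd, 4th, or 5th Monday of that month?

Day 23 falls in week ⌈23/7⌉ of the month.
Days 1–7 hold the 1st Monday, 8–14 the 2nd, 15–21 the 3rd, 22–28 the 4th, 29–31 the 5th.
23 is in the range for the 4th.

4th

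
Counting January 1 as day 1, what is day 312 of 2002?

January has 31 days (312 − 31 = 281 remain).
February has 28 days (281 − 28 = 253 remain).
March has 31 days (253 − 31 = 222 remain).
April has 30 days (222 − 30 = 192 remain).
May has 31 days (192 − 31 = 161 remain).
June has 30 days (161 − 30 = 131 remain).
July has 31 days (131 − 31 = 100 remain).
August has 31 days (100 − 31 = 69 remain).
September has 30 days (69 − 30 = 39 remain).
October has 31 days (39 − 31 = 8 remain).
8 into November → November 8.

November 8, 2002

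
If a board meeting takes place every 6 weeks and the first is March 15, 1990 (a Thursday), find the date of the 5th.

August 30, 1990

The 5th occurrence is 4 intervals after the first: 4 × 42 = 168 days after March 15, 1990.
March has 31 days — 16 days to the end of March leaves 152.
April has 30 days (122 left).
May has 31 days (91 left).
June has 30 days (61 left).
July has 31 days (30 left).
30 days into August → August 30, 1990.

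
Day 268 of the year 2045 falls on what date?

January has 31 days (268 − 31 = 237 remain).
February has 28 days (237 − 28 = 209 remain).
March has 31 days (209 − 31 = 178 remain).
April has 30 days (178 − 30 = 148 remain).
May has 31 days (148 − 31 = 117 remain).
June has 30 days (117 − 30 = 87 remain).
July has 31 days (87 − 31 = 56 remain).
August has 31 days (56 − 31 = 25 remain).
25 into September → September 25.

September 25, 2045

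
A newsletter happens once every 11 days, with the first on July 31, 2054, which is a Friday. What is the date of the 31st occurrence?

The 31st occurrence is 30 intervals after the first: 30 × 11 = 330 days after July 31, 2054.
July has 31 days — 0 days to the end of July leaves 330.
August has 31 days (299 left).
September has 30 days (269 left).
October has 31 days (238 left).
November has 30 days (208 left).
December has 31 days (177 left).
January has 31 days (146 left).
February has 28 days (118 left).
March has 31 days (87 left).
April has 30 days (57 left).
May has 31 days (26 left).
26 days into June → June 26, 2055.

June 26, 2055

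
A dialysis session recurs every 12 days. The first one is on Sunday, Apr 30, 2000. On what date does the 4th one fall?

The 4th occurrence is 3 intervals after the first: 3 × 12 = 36 days after Apr 30, 2000.
Apr has 30 days — 0 days to the end of Apr leaves 36.
May has 31 days (5 left).
5 days into Jun → Jun 5, 2000.

Jun 5, 2000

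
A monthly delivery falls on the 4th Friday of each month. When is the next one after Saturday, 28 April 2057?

April 2057 starts on a Sunday; its first Friday is the 6th, so the 4th Friday is the 27th — 27 April 2057.
That is not after 28 April 2057, so look at May 2057.
May 2057 starts on a Tuesday; its first Friday is the 4th, so the 4th Friday is the 25th — 25 May 2057.

25 May 2057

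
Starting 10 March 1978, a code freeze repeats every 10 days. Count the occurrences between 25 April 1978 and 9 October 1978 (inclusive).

Occurrences land 10·i days after 10 March 1978 for i = 0, 1, 2, …
25 April 1978 is 46 days after the start; 46 ÷ 10 = 4 remainder 6; since the remainder is 6, round up to i = 5. First occurrence in the window: #6 on 29 April 1978 (5×10 = 50 days in).
9 October 1978 is 213 days after the start; 213 ÷ 10 = 21 remainder 3. Last occurrence in the window: #22 on 6 October 1978.
Occurrences #6 through #22: 17 in total.

17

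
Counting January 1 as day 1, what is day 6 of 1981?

6 into January → January 6.

1981-01-06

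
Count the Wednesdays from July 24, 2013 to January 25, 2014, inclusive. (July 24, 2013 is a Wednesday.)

27

July 24, 2013 is a Wednesday; the first Wednesday on or after it is July 24, 2013.
From July 24, 2013 to January 25, 2014: 7 + 31 + 30 + 31 + 30 + 31 + 25 = 185 days (rest of July, August, September, October, November, December, January).
185 ÷ 7 = 26 full weeks with remainder 3, so 26 more Wednesdays after the first → 27.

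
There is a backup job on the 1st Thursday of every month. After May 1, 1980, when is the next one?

May 1980 starts on a Thursday, so its 1st Thursday is May 1, 1980.
That is not after May 1, 1980, so look at Jun 1980.
Jun 1980 starts on a Sunday, so its 1st Thursday is Jun 5, 1980 (4 days in).

Jun 5, 1980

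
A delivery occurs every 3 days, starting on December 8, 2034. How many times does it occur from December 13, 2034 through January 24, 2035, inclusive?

Occurrences land 3·i days after December 8, 2034 for i = 0, 1, 2, …
December 13, 2034 is 5 days after the start; 5 ÷ 3 = 1 remainder 2; since the remainder is 2, round up to i = 2. First occurrence in the window: #3 on December 14, 2034 (2×3 = 6 days in).
January 24, 2035 is 47 days after the start; 47 ÷ 3 = 15 remainder 2. Last occurrence in the window: #16 on January 22, 2035.
Occurrences #3 through #16: 14 in total.

14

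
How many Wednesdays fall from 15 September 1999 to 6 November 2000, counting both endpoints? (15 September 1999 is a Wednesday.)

60

15 September 1999 is a Wednesday; the first Wednesday on or after it is 15 September 1999.
From 15 September 1999 to 6 November 2000: 107 + 311 = 418 days (rest of 1999, to 6 November 2000 in 2000).
418 ÷ 7 = 59 full weeks with remainder 5, so 59 more Wednesdays after the first → 60.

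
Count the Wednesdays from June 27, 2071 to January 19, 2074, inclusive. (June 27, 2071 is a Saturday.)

June 27, 2071 is a Saturday; the first Wednesday on or after it is July 1, 2071 (4 days later).
From July 1, 2071 to January 19, 2074: 183 + 366 + 365 + 19 = 933 days (rest of 2071, 2072, 2073, to January 19, 2074 in 2074).
933 ÷ 7 = 133 full weeks with remainder 2, so 133 more Wednesdays after the first → 134.

134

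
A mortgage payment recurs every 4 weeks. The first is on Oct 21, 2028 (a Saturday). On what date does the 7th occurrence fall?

The 7th occurrence is 6 intervals after the first: 6 × 28 = 168 days after Oct 21, 2028.
Oct has 31 days — 10 days to the end of Oct leaves 158.
Nov has 30 days (128 left).
Dec has 31 days (97 left).
Jan has 31 days (66 left).
Feb has 28 days (38 left).
Mar has 31 days (7 left).
7 days into Apr → Apr 7, 2029.

Apr 7, 2029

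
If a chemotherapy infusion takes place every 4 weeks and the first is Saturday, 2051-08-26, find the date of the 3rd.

2051-10-21

The 3rd occurrence is 2 intervals after the first: 2 × 28 = 56 days after 2051-08-26.
August has 31 days — 5 days to the end of August leaves 51.
September has 30 days (21 left).
21 days into October → 2051-10-21.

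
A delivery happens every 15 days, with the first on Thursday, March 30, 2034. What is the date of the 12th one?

September 11, 2034

The 12th occurrence is 11 intervals after the first: 11 × 15 = 165 days after March 30, 2034.
March has 31 days — 1 day to the end of March leaves 164.
April has 30 days (134 left).
May has 31 days (103 left).
June has 30 days (73 left).
July has 31 days (42 left).
August has 31 days (11 left).
11 days into September → September 11, 2034.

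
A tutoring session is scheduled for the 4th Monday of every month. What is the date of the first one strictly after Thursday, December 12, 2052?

December 2052 starts on a Sunday; its first Monday is the 2nd, so the 4th Monday is the 23rd — December 23, 2052.
December 23, 2052 is after December 12, 2052, so that is the next one.

December 23, 2052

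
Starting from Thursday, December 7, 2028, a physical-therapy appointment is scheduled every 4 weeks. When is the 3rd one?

The 3rd occurrence is 2 intervals after the first: 2 × 28 = 56 days after December 7, 2028.
December has 31 days — 24 days to the end of December leaves 32.
January has 31 days (1 left).
1 day into February → February 1, 2029.

February 1, 2029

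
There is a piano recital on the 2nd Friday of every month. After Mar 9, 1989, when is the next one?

Mar 10, 1989

Mar 1989 starts on a Wednesday; its first Friday is the 3rd, so the 2nd Friday is the 10th — Mar 10, 1989.
Mar 10, 1989 is after Mar 9, 1989, so that is the next one.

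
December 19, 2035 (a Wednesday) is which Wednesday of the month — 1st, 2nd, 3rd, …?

3rd

Day 19 falls in week ⌈19/7⌉ of the month.
Days 1–7 hold the 1st Wednesday, 8–14 the 2nd, 15–21 the 3rd, 22–28 the 4th, 29–31 the 5th.
19 is in the range for the 3rd.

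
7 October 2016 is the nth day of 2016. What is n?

281

Days in months before October: 31 + 29 + 31 + 30 + 31 + 30 + 31 + 31 + 30 = 274.
Plus 7 days into October → day 281.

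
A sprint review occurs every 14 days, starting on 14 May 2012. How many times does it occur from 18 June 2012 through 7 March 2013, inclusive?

Occurrences land 14·i days after 14 May 2012 for i = 0, 1, 2, …
18 June 2012 is 35 days after the start; 35 ÷ 14 = 2 remainder 7; since the remainder is 7, round up to i = 3. First occurrence in the window: #4 on 25 June 2012 (3×14 = 42 days in).
7 March 2013 is 297 days after the start; 297 ÷ 14 = 21 remainder 3. Last occurrence in the window: #22 on 4 March 2013.
Occurrences #4 through #22: 19 in total.

19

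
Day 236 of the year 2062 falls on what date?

2062-08-24

January has 31 days (236 − 31 = 205 remain).
February has 28 days (205 − 28 = 177 remain).
March has 31 days (177 − 31 = 146 remain).
April has 30 days (146 − 30 = 116 remain).
May has 31 days (116 − 31 = 85 remain).
June has 30 days (85 − 30 = 55 remain).
July has 31 days (55 − 31 = 24 remain).
24 into August → August 24.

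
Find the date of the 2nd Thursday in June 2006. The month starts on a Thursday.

8 June 2006

June 2006 begins on a Thursday, so the first Thursday is June 1.
The 2nd Thursday is 1 weeks later: 1 + 7 = 8.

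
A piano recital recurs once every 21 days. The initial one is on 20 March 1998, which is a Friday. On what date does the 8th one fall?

The 8th occurrence is 7 intervals after the first: 7 × 21 = 147 days after 20 March 1998.
March has 31 days — 11 days to the end of March leaves 136.
April has 30 days (106 left).
May has 31 days (75 left).
June has 30 days (45 left).
July has 31 days (14 left).
14 days into August → 14 August 1998.

14 August 1998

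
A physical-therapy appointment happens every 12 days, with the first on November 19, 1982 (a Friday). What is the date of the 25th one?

September 3, 1983

The 25th occurrence is 24 intervals after the first: 24 × 12 = 288 days after November 19, 1982.
November has 30 days — 11 days to the end of November leaves 277.
December has 31 days (246 left).
January has 31 days (215 left).
February has 28 days (187 left).
March has 31 days (156 left).
April has 30 days (126 left).
May has 31 days (95 left).
June has 30 days (65 left).
July has 31 days (34 left).
August has 31 days (3 left).
3 days into September → September 3, 1983.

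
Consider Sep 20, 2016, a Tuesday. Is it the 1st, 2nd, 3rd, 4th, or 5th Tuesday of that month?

Day 20 falls in week ⌈20/7⌉ of the month.
Days 1–7 hold the 1st Tuesday, 8–14 the 2nd, 15–21 the 3rd, 22–28 the 4th, 29–31 the 5th.
20 is in the range for the 3rd.

3rd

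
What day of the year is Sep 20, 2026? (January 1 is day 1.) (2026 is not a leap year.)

Days in months before Sep: 31 + 28 + 31 + 30 + 31 + 30 + 31 + 31 = 243.
Plus 20 days into Sep → day 263.

263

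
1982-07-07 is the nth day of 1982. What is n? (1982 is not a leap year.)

Days in months before July: 31 + 28 + 31 + 30 + 31 + 30 = 181.
Plus 7 days into July → day 188.

188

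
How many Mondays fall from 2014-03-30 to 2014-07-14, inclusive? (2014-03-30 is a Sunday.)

16

2014-03-30 is a Sunday; the first Monday on or after it is 2014-03-31 (1 day later).
From 2014-03-31 to 2014-07-14: 0 + 30 + 31 + 30 + 14 = 105 days (rest of March, April, May, June, July).
105 ÷ 7 = 15 full weeks with remainder 0, so 15 more Mondays after the first → 16.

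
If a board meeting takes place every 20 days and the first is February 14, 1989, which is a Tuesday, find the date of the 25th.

June 9, 1990

The 25th occurrence is 24 intervals after the first: 24 × 20 = 480 days after February 14, 1989.
February has 28 days — 14 days to the end of February leaves 466.
From end of February to end of 1989 is 306 days (160 left).
January has 31 days (129 left).
February has 28 days (101 left).
March has 31 days (70 left).
April has 30 days (40 left).
May has 31 days (9 left).
9 days into June → June 9, 1990.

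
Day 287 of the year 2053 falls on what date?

14 October 2053

January has 31 days (287 − 31 = 256 remain).
February has 28 days (256 − 28 = 228 remain).
March has 31 days (228 − 31 = 197 remain).
April has 30 days (197 − 30 = 167 remain).
May has 31 days (167 − 31 = 136 remain).
June has 30 days (136 − 30 = 106 remain).
July has 31 days (106 − 31 = 75 remain).
August has 31 days (75 − 31 = 44 remain).
September has 30 days (44 − 30 = 14 remain).
14 into October → October 14.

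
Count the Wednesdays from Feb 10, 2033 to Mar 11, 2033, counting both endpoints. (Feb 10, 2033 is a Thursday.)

4

Feb 10, 2033 is a Thursday; the first Wednesday on or after it is Feb 16, 2033 (6 days later).
From Feb 16, 2033 to Mar 11, 2033: 12 + 11 = 23 days (rest of Feb, Mar).
23 ÷ 7 = 3 full weeks with remainder 2, so 3 more Wednesdays after the first → 4.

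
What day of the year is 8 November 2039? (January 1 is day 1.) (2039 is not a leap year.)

Days in months before November: 31 + 28 + 31 + 30 + 31 + 30 + 31 + 31 + 30 + 31 = 304.
Plus 8 days into November → day 312.

312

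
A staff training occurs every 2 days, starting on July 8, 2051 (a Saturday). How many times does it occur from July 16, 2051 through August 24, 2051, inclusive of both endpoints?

Occurrences land 2·i days after July 8, 2051 for i = 0, 1, 2, …
July 16, 2051 is 8 days after the start; 8 ÷ 2 = 4 remainder 0. First occurrence in the window: #5 on July 16, 2051 (4×2 = 8 days in).
August 24, 2051 is 47 days after the start; 47 ÷ 2 = 23 remainder 1. Last occurrence in the window: #24 on August 23, 2051.
Occurrences #5 through #24: 20 in total.

20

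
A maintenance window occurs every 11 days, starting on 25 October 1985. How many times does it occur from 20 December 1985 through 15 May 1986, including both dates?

13

Occurrences land 11·i days after 25 October 1985 for i = 0, 1, 2, …
20 December 1985 is 56 days after the start; 56 ÷ 11 = 5 remainder 1; since the remainder is 1, round up to i = 6. First occurrence in the window: #7 on 30 December 1985 (6×11 = 66 days in).
15 May 1986 is 202 days after the start; 202 ÷ 11 = 18 remainder 4. Last occurrence in the window: #19 on 11 May 1986.
Occurrences #7 through #19: 13 in total.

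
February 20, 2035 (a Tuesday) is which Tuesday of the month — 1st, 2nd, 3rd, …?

Day 20 falls in week ⌈20/7⌉ of the month.
Days 1–7 hold the 1st Tuesday, 8–14 the 2nd, 15–21 the 3rd, 22–28 the 4th, 29–31 the 5th.
20 is in the range for the 3rd.

3rd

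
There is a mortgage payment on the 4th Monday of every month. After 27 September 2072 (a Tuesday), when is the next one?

September 2072 starts on a Thursday; its first Monday is the 5th, so the 4th Monday is the 26th — 26 September 2072.
That is not after 27 September 2072, so look at October 2072.
October 2072 starts on a Saturday; its first Monday is the 3rd, so the 4th Monday is the 24th — 24 October 2072.

24 October 2072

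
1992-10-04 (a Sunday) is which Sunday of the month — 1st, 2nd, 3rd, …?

1st

Day 4 falls in week ⌈4/7⌉ of the month.
Days 1–7 hold the 1st Sunday, 8–14 the 2nd, 15–21 the 3rd, 22–28 the 4th, 29–31 the 5th.
4 is in the range for the 1st.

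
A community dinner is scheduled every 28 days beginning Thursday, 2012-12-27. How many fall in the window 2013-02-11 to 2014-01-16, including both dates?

Occurrences land 28·i days after 2012-12-27 for i = 0, 1, 2, …
2013-02-11 is 46 days after the start; 46 ÷ 28 = 1 remainder 18; since the remainder is 18, round up to i = 2. First occurrence in the window: #3 on 2013-02-21 (2×28 = 56 days in).
2014-01-16 is 385 days after the start; 385 ÷ 28 = 13 remainder 21. Last occurrence in the window: #14 on 2013-12-26.
Occurrences #3 through #14: 12 in total.

12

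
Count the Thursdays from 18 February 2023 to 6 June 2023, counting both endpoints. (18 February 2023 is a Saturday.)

15

18 February 2023 is a Saturday; the first Thursday on or after it is 23 February 2023 (5 days later).
From 23 February 2023 to 6 June 2023: 5 + 31 + 30 + 31 + 6 = 103 days (rest of February, March, April, May, June).
103 ÷ 7 = 14 full weeks with remainder 5, so 14 more Thursdays after the first → 15.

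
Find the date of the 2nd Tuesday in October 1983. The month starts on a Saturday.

1983-10-11

October 1983 begins on a Saturday, so the first Tuesday is October 4 (3 days later).
The 2nd Tuesday is 1 weeks later: 4 + 7 = 11.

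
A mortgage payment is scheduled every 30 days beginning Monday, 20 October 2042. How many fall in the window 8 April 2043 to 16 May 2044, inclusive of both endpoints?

Occurrences land 30·i days after 20 October 2042 for i = 0, 1, 2, …
8 April 2043 is 170 days after the start; 170 ÷ 30 = 5 remainder 20; since the remainder is 20, round up to i = 6. First occurrence in the window: #7 on 18 April 2043 (6×30 = 180 days in).
16 May 2044 is 574 days after the start; 574 ÷ 30 = 19 remainder 4. Last occurrence in the window: #20 on 12 May 2044.
Occurrences #7 through #20: 14 in total.

14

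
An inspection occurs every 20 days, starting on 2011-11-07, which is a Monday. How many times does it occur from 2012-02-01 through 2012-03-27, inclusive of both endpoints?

3

Occurrences land 20·i days after 2011-11-07 for i = 0, 1, 2, …
2012-02-01 is 86 days after the start; 86 ÷ 20 = 4 remainder 6; since the remainder is 6, round up to i = 5. First occurrence in the window: #6 on 2012-02-15 (5×20 = 100 days in).
2012-03-27 is 141 days after the start; 141 ÷ 20 = 7 remainder 1. Last occurrence in the window: #8 on 2012-03-26.
Occurrences #6 through #8: 3 in total.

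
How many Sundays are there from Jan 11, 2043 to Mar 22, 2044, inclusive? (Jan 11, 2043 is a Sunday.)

63

Jan 11, 2043 is a Sunday; the first Sunday on or after it is Jan 11, 2043.
From Jan 11, 2043 to Mar 22, 2044: 354 + 82 = 436 days (rest of 2043, to Mar 22, 2044 in 2044).
436 ÷ 7 = 62 full weeks with remainder 2, so 62 more Sundays after the first → 63.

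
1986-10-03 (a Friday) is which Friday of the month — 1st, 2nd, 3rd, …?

1st

Day 3 falls in week ⌈3/7⌉ of the month.
Days 1–7 hold the 1st Friday, 8–14 the 2nd, 15–21 the 3rd, 22–28 the 4th, 29–31 the 5th.
3 is in the range for the 1st.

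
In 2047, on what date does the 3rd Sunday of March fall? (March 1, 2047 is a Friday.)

March 2047 begins on a Friday, so the first Sunday is March 3 (2 days later).
The 3rd Sunday is 2 weeks later: 3 + 14 = 17.

17 March 2047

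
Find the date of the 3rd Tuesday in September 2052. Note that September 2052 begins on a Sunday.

September 2052 begins on a Sunday, so the first Tuesday is September 3 (2 days later).
The 3rd Tuesday is 2 weeks later: 3 + 14 = 17.

2052-09-17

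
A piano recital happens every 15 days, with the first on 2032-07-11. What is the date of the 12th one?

The 12th occurrence is 11 intervals after the first: 11 × 15 = 165 days after 2032-07-11.
July has 31 days — 20 days to the end of July leaves 145.
August has 31 days (114 left).
September has 30 days (84 left).
October has 31 days (53 left).
November has 30 days (23 left).
23 days into December → 2032-12-23.

2032-12-23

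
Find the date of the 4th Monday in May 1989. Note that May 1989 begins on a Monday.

May 22, 1989

May 1989 begins on a Monday, so the first Monday is May 1.
The 4th Monday is 3 weeks later: 1 + 21 = 22.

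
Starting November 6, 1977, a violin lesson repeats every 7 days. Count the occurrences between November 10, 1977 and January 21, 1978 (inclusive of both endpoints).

Occurrences land 7·i days after November 6, 1977 for i = 0, 1, 2, …
November 10, 1977 is 4 days after the start; 4 ÷ 7 = 0 remainder 4; since the remainder is 4, round up to i = 1. First occurrence in the window: #2 on November 13, 1977 (1×7 = 7 days in).
January 21, 1978 is 76 days after the start; 76 ÷ 7 = 10 remainder 6. Last occurrence in the window: #11 on January 15, 1978.
Occurrences #2 through #11: 10 in total.

10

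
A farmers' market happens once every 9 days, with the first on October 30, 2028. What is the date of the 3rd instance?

The 3rd occurrence is 2 intervals after the first: 2 × 9 = 18 days after October 30, 2028.
October has 31 days — 1 day to the end of October leaves 17.
17 days into November → November 17, 2028.

November 17, 2028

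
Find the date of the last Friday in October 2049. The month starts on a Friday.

October 2049 begins on a Friday, so the first Friday is October 1.
October 2049 has 31 days. Adding weeks: 1, 8, 15, 22, 29 — the last one ≤ 31 is the 29th.

2049-10-29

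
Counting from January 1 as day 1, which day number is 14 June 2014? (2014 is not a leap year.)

Days in months before June: 31 + 28 + 31 + 30 + 31 = 151.
Plus 14 days into June → day 165.

165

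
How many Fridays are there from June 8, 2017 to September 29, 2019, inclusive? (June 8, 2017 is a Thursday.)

121

June 8, 2017 is a Thursday; the first Friday on or after it is June 9, 2017 (1 day later).
From June 9, 2017 to September 29, 2019: 205 + 365 + 272 = 842 days (rest of 2017, 2018, to September 29, 2019 in 2019).
842 ÷ 7 = 120 full weeks with remainder 2, so 120 more Fridays after the first → 121.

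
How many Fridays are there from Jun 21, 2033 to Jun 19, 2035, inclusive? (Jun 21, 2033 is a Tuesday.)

104

Jun 21, 2033 is a Tuesday; the first Friday on or after it is Jun 24, 2033 (3 days later).
From Jun 24, 2033 to Jun 19, 2035: 190 + 365 + 170 = 725 days (rest of 2033, 2034, to Jun 19, 2035 in 2035).
725 ÷ 7 = 103 full weeks with remainder 4, so 103 more Fridays after the first → 104.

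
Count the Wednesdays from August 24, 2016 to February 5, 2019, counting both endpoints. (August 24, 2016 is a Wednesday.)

128

August 24, 2016 is a Wednesday; the first Wednesday on or after it is August 24, 2016.
From August 24, 2016 to February 5, 2019: 129 + 365 + 365 + 36 = 895 days (rest of 2016, 2017, 2018, to February 5, 2019 in 2019).
895 ÷ 7 = 127 full weeks with remainder 6, so 127 more Wednesdays after the first → 128.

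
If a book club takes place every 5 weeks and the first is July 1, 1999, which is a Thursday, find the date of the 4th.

The 4th occurrence is 3 intervals after the first: 3 × 35 = 105 days after July 1, 1999.
July has 31 days — 30 days to the end of July leaves 75.
August has 31 days (44 left).
September has 30 days (14 left).
14 days into October → October 14, 1999.

October 14, 1999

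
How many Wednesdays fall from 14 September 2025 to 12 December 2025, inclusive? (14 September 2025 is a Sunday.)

14 September 2025 is a Sunday; the first Wednesday on or after it is 17 September 2025 (3 days later).
From 17 September 2025 to 12 December 2025: 13 + 31 + 30 + 12 = 86 days (rest of September, October, November, December).
86 ÷ 7 = 12 full weeks with remainder 2, so 12 more Wednesdays after the first → 13.

13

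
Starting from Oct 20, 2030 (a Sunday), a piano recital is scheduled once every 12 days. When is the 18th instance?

May 12, 2031

The 18th occurrence is 17 intervals after the first: 17 × 12 = 204 days after Oct 20, 2030.
Oct has 31 days — 11 days to the end of Oct leaves 193.
Nov has 30 days (163 left).
Dec has 31 days (132 left).
Jan has 31 days (101 left).
Feb has 28 days (73 left).
Mar has 31 days (42 left).
Apr has 30 days (12 left).
12 days into May → May 12, 2031.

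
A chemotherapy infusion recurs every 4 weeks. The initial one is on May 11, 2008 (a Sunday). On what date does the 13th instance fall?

The 13th occurrence is 12 intervals after the first: 12 × 28 = 336 days after May 11, 2008.
May has 31 days — 20 days to the end of May leaves 316.
Jun has 30 days (286 left).
Jul has 31 days (255 left).
Aug has 31 days (224 left).
Sep has 30 days (194 left).
Oct has 31 days (163 left).
Nov has 30 days (133 left).
Dec has 31 days (102 left).
Jan has 31 days (71 left).
Feb has 28 days (43 left).
Mar has 31 days (12 left).
12 days into Apr → Apr 12, 2009.

Apr 12, 2009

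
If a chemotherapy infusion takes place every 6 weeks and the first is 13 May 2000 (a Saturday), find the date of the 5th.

28 October 2000

The 5th occurrence is 4 intervals after the first: 4 × 42 = 168 days after 13 May 2000.
May has 31 days — 18 days to the end of May leaves 150.
June has 30 days (120 left).
July has 31 days (89 left).
August has 31 days (58 left).
September has 30 days (28 left).
28 days into October → 28 October 2000.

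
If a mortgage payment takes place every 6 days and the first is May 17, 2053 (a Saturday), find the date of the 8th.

The 8th occurrence is 7 intervals after the first: 7 × 6 = 42 days after May 17, 2053.
May has 31 days — 14 days to the end of May leaves 28.
28 days into Jun → Jun 28, 2053.

Jun 28, 2053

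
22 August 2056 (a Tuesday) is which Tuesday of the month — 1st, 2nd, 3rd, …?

4th

Day 22 falls in week ⌈22/7⌉ of the month.
Days 1–7 hold the 1st Tuesday, 8–14 the 2nd, 15–21 the 3rd, 22–28 the 4th, 29–31 the 5th.
22 is in the range for the 4th.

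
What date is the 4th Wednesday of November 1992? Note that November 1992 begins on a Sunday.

25 November 1992

November 1992 begins on a Sunday, so the first Wednesday is November 4 (3 days later).
The 4th Wednesday is 3 weeks later: 4 + 21 = 25.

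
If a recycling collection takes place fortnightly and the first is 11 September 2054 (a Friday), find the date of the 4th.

23 October 2054

The 4th occurrence is 3 intervals after the first: 3 × 14 = 42 days after 11 September 2054.
September has 30 days — 19 days to the end of September leaves 23.
23 days into October → 23 October 2054.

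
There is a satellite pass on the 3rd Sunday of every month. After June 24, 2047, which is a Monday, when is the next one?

June 2047 starts on a Saturday; its first Sunday is the 2nd, so the 3rd Sunday is the 16th — June 16, 2047.
That is not after June 24, 2047, so look at July 2047.
July 2047 starts on a Monday; its first Sunday is the 7th, so the 3rd Sunday is the 21st — July 21, 2047.

July 21, 2047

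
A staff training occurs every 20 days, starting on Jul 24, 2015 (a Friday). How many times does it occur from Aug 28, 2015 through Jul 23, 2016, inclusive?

17

Occurrences land 20·i days after Jul 24, 2015 for i = 0, 1, 2, …
Aug 28, 2015 is 35 days after the start; 35 ÷ 20 = 1 remainder 15; since the remainder is 15, round up to i = 2. First occurrence in the window: #3 on Sep 2, 2015 (2×20 = 40 days in).
Jul 23, 2016 is 365 days after the start; 365 ÷ 20 = 18 remainder 5. Last occurrence in the window: #19 on Jul 18, 2016.
Occurrences #3 through #19: 17 in total.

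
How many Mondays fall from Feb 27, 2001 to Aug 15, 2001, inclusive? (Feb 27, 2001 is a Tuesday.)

Feb 27, 2001 is a Tuesday; the first Monday on or after it is Mar 5, 2001 (6 days later).
From Mar 5, 2001 to Aug 15, 2001: 26 + 30 + 31 + 30 + 31 + 15 = 163 days (rest of Mar, Apr, May, Jun, Jul, Aug).
163 ÷ 7 = 23 full weeks with remainder 2, so 23 more Mondays after the first → 24.

24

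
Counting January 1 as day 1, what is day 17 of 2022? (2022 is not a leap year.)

17 January 2022

17 into January → January 17.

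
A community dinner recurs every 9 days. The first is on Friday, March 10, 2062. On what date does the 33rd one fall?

December 23, 2062

The 33rd occurrence is 32 intervals after the first: 32 × 9 = 288 days after March 10, 2062.
March has 31 days — 21 days to the end of March leaves 267.
April has 30 days (237 left).
May has 31 days (206 left).
June has 30 days (176 left).
July has 31 days (145 left).
August has 31 days (114 left).
September has 30 days (84 left).
October has 31 days (53 left).
November has 30 days (23 left).
23 days into December → December 23, 2062.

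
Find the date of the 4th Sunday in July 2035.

2035-07-22

July 2035 begins on a Sunday, so the first Sunday is July 1.
The 4th Sunday is 3 weeks later: 1 + 21 = 22.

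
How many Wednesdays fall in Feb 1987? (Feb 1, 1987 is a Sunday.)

Feb 1, 1987 is a Sunday; the first Wednesday on or after it is Feb 4, 1987 (3 days later).
From Feb 4, 1987 to Feb 28, 1987 is 28 − 4 = 24 days.
24 ÷ 7 = 3 full weeks with remainder 3, so 3 more Wednesdays after the first → 4.

4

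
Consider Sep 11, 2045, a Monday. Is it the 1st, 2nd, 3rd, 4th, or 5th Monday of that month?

2nd

Day 11 falls in week ⌈11/7⌉ of the month.
Days 1–7 hold the 1st Monday, 8–14 the 2nd, 15–21 the 3rd, 22–28 the 4th, 29–31 the 5th.
11 is in the range for the 2nd.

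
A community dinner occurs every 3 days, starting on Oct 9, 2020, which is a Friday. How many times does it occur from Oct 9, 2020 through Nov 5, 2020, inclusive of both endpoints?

Occurrences land 3·i days after Oct 9, 2020 for i = 0, 1, 2, …
The window opens on the start date, so the first occurrence inside is #1 on Oct 9, 2020.
Nov 5, 2020 is 27 days after the start; 27 ÷ 3 = 9 remainder 0. Last occurrence in the window: #10 on Nov 5, 2020.
Occurrences #1 through #10: 10 in total.

10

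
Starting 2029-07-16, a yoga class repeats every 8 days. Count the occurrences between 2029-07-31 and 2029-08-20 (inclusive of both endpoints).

3

Occurrences land 8·i days after 2029-07-16 for i = 0, 1, 2, …
2029-07-31 is 15 days after the start; 15 ÷ 8 = 1 remainder 7; since the remainder is 7, round up to i = 2. First occurrence in the window: #3 on 2029-08-01 (2×8 = 16 days in).
2029-08-20 is 35 days after the start; 35 ÷ 8 = 4 remainder 3. Last occurrence in the window: #5 on 2029-08-17.
Occurrences #3 through #5: 3 in total.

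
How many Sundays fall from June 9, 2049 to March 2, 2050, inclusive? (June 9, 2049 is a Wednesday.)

38

June 9, 2049 is a Wednesday; the first Sunday on or after it is June 13, 2049 (4 days later).
From June 13, 2049 to March 2, 2050: 17 + 31 + 31 + 30 + 31 + 30 + 31 + 31 + 28 + 2 = 262 days (rest of June, July, August, September, October, November, December, January, February, March).
262 ÷ 7 = 37 full weeks with remainder 3, so 37 more Sundays after the first → 38.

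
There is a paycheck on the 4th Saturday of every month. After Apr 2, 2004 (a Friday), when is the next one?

Apr 2004 starts on a Thursday; its first Saturday is the 3rd, so the 4th Saturday is the 24th — Apr 24, 2004.
Apr 24, 2004 is after Apr 2, 2004, so that is the next one.

Apr 24, 2004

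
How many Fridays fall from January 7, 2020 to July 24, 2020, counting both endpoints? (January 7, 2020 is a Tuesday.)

January 7, 2020 is a Tuesday; the first Friday on or after it is January 10, 2020 (3 days later).
From January 10, 2020 to July 24, 2020: 21 + 29 + 31 + 30 + 31 + 30 + 24 = 196 days (rest of January, February, March, April, May, June, July).
196 ÷ 7 = 28 full weeks with remainder 0, so 28 more Fridays after the first → 29.

29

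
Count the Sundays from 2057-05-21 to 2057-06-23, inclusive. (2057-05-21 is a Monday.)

4

2057-05-21 is a Monday; the first Sunday on or after it is 2057-05-27 (6 days later).
From 2057-05-27 to 2057-06-23: 4 + 23 = 27 days (rest of May, June).
27 ÷ 7 = 3 full weeks with remainder 6, so 3 more Sundays after the first → 4.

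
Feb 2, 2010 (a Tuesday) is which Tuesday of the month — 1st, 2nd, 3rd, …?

Day 2 falls in week ⌈2/7⌉ of the month.
Days 1–7 hold the 1st Tuesday, 8–14 the 2nd, 15–21 the 3rd, 22–28 the 4th, 29–31 the 5th.
2 is in the range for the 1st.

1st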